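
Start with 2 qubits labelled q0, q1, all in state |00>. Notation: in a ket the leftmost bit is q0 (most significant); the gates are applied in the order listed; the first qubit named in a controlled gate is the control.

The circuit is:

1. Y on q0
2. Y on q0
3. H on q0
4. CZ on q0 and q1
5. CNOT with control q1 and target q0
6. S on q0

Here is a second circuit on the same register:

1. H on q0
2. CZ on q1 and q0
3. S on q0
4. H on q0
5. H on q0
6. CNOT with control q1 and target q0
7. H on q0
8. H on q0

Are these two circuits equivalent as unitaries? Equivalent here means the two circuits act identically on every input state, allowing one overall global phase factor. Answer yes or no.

No, they are not equivalent — no single phase factor reconciles the two unitaries.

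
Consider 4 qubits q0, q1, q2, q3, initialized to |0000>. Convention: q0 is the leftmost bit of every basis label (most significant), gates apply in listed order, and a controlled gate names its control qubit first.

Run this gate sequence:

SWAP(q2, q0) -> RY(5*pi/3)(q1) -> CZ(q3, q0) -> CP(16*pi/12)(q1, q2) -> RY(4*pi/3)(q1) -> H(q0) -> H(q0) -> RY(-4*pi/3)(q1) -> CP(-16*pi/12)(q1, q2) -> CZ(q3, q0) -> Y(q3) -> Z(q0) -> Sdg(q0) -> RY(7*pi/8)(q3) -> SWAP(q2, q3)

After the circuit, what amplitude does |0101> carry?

The final state's coefficient on |0101> equals 0. Key observation: the block from step 3 through step 10 cancels to the identity and can be dropped.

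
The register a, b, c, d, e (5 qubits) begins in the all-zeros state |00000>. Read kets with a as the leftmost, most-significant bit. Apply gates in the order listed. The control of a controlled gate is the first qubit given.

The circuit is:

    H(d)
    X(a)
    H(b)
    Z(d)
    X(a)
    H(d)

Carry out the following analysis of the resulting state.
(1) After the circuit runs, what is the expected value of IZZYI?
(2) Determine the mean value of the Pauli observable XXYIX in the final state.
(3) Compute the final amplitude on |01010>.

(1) In the final state, IZZYI has expectation 0.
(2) The expectation value of XXYIX is 0.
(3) |01010> carries amplitude sqrt(2)/2 in the final state.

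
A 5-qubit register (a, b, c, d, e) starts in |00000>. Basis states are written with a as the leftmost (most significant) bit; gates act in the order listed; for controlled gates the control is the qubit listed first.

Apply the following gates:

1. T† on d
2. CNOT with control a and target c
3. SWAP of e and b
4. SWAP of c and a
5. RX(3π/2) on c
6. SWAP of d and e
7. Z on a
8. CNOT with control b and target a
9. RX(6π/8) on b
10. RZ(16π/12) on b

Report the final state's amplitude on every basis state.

The resulting statevector has amplitude sqrt(4 - 2*sqrt(2))*exp(I*pi/3)/4 on |00000>, sqrt(4 - 2*sqrt(2))*exp(5*I*pi/6)/4 on |00100>, -sqrt(2*sqrt(2) + 4)*exp(I*pi/6)/4 on |01000>, -sqrt(2*sqrt(2) + 4)*exp(2*I*pi/3)/4 on |01100>, and 0 on every other basis state.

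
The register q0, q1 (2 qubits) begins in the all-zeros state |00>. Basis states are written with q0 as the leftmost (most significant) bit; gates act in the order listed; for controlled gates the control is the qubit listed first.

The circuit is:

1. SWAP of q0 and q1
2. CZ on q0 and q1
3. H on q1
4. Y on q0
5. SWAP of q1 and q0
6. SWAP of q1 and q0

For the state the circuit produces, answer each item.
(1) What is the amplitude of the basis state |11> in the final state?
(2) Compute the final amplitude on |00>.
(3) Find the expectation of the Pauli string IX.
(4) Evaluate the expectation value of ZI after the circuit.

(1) The final state's coefficient on |11> equals sqrt(2)*I/2.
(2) |00> carries amplitude 0 in the final state.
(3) The observable IX averages to 1.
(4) In the final state, ZI has expectation -1.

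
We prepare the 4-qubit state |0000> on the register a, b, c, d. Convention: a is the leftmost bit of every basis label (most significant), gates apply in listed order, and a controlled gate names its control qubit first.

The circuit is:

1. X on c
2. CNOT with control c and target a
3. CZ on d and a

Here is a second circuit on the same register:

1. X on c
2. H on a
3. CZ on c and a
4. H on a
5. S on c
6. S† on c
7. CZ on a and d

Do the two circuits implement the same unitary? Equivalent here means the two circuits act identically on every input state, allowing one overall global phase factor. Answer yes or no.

Yes, they are equivalent — the unitaries differ by at most a global phase.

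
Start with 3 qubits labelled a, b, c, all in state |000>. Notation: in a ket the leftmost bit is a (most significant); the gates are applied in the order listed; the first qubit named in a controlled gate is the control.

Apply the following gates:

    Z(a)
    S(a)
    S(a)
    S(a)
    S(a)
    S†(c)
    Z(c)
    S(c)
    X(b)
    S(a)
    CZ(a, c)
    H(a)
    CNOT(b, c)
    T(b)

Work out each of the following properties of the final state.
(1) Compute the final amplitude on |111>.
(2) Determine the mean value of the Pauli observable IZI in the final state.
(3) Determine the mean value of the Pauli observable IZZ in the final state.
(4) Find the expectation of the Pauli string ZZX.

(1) The amplitude on |111> is sqrt(2)*exp(I*pi/4)/2.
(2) In the final state, IZI has expectation -1.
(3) The observable IZZ averages to 1.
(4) The expectation value of ZZX is 0.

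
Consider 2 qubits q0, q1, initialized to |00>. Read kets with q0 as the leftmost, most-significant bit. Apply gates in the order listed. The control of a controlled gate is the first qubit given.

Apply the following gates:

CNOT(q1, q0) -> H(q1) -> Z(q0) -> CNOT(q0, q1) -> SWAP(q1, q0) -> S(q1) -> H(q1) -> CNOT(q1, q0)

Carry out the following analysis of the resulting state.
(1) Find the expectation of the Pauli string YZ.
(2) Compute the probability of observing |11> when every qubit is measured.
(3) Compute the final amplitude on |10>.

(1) The observable YZ averages to 0.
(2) A full measurement returns |11> with probability 1/4.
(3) |10> carries amplitude 1/2 in the final state.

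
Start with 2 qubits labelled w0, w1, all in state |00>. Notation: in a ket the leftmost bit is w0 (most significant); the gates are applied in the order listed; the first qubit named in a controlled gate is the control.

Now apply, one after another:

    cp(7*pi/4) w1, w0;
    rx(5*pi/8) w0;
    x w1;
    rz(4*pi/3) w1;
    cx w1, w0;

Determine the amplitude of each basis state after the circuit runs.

After the circuit, the state carries amplitude 0 on |00>, exp(I*pi/6)*sin(5*pi/16) on |01>, 0 on |10>, exp(2*I*pi/3)*cos(5*pi/16) on |11>.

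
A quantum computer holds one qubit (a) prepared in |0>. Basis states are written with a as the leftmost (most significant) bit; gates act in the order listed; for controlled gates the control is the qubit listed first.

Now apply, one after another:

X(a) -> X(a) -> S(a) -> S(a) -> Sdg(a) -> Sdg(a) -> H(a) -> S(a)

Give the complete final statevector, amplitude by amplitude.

The final amplitudes are sqrt(2)/2 on |0>, sqrt(2)*I/2 on |1>. Key observation: gates 3-6 undo each other exactly, leaving only the rest of the circuit to track.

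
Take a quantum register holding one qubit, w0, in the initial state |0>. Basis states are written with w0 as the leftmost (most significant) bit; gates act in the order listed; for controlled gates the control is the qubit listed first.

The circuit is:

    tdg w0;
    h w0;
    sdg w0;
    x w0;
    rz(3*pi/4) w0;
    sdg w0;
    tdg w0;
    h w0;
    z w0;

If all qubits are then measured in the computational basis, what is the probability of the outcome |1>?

Outcome |1> occurs with probability 1/2.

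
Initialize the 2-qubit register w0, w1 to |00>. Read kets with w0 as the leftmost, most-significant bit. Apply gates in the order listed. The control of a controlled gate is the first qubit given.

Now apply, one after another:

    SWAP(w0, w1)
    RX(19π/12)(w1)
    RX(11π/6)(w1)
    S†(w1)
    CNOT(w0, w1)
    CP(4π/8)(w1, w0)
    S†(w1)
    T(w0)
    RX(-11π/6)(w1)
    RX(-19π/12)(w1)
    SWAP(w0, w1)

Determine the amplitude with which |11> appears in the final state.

The final state's coefficient on |11> equals 0.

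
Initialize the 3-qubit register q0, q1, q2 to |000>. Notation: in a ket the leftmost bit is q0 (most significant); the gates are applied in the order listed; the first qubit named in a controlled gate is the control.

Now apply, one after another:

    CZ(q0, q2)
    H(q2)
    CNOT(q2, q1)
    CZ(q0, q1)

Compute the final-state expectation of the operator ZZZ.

The observable ZZZ averages to 1.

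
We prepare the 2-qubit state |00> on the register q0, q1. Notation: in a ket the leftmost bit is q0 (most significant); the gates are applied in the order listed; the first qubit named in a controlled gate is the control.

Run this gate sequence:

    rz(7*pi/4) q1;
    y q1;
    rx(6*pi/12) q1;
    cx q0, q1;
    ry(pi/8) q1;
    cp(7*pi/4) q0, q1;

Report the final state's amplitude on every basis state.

The final amplitudes are -sqrt(2)*exp(I*pi/16)/2 on |00>, -sqrt(2)*(sin(pi/16) + I*cos(pi/16))*exp(I*pi/8)/2 on |01>, 0 on |10>, 0 on |11>.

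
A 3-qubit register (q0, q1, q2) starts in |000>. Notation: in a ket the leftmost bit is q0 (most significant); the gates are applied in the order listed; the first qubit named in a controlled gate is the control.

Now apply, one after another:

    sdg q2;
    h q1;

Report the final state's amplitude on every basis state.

The final amplitudes are sqrt(2)/2 on |000>, sqrt(2)/2 on |010>, and 0 on every other basis state.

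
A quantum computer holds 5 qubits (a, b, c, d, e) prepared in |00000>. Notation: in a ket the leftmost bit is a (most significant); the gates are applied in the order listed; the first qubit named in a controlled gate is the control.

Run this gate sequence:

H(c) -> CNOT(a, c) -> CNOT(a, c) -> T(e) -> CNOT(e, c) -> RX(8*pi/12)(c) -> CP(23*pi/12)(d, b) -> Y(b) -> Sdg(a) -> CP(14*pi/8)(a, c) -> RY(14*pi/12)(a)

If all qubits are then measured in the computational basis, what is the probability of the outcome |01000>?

Outcome |01000> occurs with probability 1/4 - sqrt(3)/8. Key observation: gates 2-3 undo each other exactly, leaving only the rest of the circuit to track.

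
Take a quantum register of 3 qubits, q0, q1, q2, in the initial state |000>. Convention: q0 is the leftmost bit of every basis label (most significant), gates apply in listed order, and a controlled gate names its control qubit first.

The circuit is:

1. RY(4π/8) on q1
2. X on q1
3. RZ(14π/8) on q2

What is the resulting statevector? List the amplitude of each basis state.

The resulting statevector has amplitude -sqrt(2)*exp(I*pi/8)/2 on |000>, -sqrt(2)*exp(I*pi/8)/2 on |010>, and 0 on every other basis state.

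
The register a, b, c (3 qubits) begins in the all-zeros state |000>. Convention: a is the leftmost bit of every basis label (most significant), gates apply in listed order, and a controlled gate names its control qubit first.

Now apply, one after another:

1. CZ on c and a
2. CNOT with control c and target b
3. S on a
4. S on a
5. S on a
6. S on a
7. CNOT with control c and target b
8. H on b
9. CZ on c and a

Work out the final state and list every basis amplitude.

The final amplitudes are sqrt(2)/2 on |000>, sqrt(2)/2 on |010>, and 0 on every other basis state. Key observation: the block from step 3 through step 6 cancels to the identity and can be dropped.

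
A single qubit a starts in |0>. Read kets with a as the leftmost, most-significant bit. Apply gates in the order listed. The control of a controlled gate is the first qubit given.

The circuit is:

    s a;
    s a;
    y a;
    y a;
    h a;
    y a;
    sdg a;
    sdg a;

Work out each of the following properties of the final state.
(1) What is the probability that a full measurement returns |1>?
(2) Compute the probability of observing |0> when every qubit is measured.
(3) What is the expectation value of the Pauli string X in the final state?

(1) Outcome |1> occurs with probability 1/2.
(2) A full measurement returns |0> with probability 1/2.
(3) In the final state, X has expectation 1.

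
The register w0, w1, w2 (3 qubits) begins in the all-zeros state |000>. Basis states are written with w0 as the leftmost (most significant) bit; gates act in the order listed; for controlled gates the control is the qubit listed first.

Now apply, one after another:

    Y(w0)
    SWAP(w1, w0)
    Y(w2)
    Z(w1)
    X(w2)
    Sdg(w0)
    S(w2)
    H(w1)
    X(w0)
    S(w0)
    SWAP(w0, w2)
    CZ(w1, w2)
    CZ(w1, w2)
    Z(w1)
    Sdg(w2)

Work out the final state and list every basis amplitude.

The final amplitudes are sqrt(2)/2 on |001>, sqrt(2)/2 on |011>, and 0 on every other basis state.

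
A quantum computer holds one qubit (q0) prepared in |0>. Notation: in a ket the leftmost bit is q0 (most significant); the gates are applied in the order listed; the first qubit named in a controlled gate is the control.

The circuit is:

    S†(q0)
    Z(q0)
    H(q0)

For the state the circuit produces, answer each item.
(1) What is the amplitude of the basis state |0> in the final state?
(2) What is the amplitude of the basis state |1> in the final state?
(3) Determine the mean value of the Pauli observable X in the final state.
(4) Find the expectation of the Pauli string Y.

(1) |0> carries amplitude sqrt(2)/2 in the final state.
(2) The final state's coefficient on |1> equals sqrt(2)/2.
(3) In the final state, X has expectation 1.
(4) The expectation value of Y is 0.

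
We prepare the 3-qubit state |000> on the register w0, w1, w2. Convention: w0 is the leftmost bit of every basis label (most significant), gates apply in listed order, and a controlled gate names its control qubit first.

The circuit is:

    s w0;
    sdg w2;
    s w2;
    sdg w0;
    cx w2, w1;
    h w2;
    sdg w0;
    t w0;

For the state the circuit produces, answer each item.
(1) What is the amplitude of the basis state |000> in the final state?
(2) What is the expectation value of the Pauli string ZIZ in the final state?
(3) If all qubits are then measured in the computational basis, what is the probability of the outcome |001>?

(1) |000> carries amplitude sqrt(2)/2 in the final state. Key observation: gates 1-4 undo each other exactly, leaving only the rest of the circuit to track.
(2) The observable ZIZ averages to 0.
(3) The probability of measuring |001> is 1/2.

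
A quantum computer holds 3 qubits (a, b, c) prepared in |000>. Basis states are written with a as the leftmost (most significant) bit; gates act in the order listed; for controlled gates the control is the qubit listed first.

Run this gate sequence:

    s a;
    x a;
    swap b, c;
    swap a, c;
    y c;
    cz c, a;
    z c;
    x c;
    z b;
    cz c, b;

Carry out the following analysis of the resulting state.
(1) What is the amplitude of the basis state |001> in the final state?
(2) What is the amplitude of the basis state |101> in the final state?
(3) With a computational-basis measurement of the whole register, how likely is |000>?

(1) The final state's coefficient on |001> equals -I.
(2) |101> carries amplitude 0 in the final state.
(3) Outcome |000> occurs with probability 0.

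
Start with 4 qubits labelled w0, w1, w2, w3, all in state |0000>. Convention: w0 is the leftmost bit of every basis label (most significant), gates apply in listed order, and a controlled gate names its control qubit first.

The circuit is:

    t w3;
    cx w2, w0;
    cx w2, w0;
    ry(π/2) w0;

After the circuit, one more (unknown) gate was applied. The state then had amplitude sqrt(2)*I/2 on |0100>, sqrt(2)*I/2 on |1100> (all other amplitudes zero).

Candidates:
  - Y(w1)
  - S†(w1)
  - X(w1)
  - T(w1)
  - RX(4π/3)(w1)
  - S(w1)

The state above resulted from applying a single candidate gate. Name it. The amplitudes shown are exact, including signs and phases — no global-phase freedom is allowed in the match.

The unique candidate consistent with the amplitudes is Y(w1). Key observation: gates 2-3 undo each other exactly, leaving only the rest of the circuit to track.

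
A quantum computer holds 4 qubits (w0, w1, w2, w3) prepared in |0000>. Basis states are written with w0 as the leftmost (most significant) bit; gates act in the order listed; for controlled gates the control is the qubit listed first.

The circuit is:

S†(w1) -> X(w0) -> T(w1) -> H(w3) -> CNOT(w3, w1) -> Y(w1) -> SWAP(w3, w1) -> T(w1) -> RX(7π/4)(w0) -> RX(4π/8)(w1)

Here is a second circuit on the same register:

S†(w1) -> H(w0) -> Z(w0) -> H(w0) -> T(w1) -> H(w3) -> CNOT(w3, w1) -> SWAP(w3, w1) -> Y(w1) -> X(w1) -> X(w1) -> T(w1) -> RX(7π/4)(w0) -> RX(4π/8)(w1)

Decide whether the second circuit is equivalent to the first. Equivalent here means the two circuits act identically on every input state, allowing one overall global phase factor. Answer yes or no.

No, they are not equivalent — no single phase factor reconciles the two unitaries.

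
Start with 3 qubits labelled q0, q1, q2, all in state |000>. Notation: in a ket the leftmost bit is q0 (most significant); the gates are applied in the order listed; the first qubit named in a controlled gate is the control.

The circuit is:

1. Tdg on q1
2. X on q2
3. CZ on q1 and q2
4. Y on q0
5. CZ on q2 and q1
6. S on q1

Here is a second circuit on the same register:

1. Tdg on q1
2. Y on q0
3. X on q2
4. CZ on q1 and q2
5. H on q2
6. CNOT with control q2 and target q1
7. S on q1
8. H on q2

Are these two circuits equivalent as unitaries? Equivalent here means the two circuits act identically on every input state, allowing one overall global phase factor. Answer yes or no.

No — the two circuits implement different unitaries, even allowing a global phase.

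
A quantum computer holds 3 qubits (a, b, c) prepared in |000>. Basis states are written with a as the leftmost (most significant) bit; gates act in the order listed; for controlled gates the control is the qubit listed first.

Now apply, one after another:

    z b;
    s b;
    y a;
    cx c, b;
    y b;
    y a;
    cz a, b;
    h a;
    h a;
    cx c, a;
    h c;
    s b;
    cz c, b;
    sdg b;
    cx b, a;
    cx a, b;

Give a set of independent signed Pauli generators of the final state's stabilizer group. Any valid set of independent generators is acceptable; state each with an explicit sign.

The final state is stabilized by the group generated by -IIX, -ZII, +IZI; other independent generating sets are equally valid. Key observation: gates 8-9 undo each other exactly, leaving only the rest of the circuit to track.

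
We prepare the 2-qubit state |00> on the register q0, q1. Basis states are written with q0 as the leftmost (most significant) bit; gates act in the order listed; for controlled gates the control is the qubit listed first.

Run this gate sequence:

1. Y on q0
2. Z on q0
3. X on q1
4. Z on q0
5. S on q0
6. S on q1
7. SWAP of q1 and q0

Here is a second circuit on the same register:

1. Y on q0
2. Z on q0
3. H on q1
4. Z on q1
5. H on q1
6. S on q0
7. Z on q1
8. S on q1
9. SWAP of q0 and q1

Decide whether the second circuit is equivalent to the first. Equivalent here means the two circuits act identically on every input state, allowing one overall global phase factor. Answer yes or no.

No, they are not equivalent — no single phase factor reconciles the two unitaries.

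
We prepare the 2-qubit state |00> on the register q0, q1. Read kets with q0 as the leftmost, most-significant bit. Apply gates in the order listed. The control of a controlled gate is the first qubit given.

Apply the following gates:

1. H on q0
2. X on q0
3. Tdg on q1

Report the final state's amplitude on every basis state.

The final amplitudes are sqrt(2)/2 on |00>, 0 on |01>, sqrt(2)/2 on |10>, 0 on |11>.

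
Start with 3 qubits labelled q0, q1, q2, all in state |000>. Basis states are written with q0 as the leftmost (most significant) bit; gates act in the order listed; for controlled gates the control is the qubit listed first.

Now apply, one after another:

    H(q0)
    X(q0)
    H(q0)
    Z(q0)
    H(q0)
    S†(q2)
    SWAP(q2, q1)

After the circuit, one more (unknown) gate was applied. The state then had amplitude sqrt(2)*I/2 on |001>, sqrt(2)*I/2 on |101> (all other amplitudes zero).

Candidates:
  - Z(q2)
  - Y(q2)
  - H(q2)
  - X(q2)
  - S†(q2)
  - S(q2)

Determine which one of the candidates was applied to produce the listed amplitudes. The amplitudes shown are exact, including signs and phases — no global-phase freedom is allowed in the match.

The unique candidate consistent with the amplitudes is Y(q2). Key observation: gates 1-4 undo each other exactly, leaving only the rest of the circuit to track.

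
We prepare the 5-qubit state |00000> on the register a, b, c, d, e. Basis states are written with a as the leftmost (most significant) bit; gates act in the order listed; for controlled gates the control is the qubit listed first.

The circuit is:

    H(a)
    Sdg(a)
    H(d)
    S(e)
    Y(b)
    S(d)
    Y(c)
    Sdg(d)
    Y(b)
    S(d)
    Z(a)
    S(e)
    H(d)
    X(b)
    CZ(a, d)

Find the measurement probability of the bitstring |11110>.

The probability of measuring |11110> is 1/4.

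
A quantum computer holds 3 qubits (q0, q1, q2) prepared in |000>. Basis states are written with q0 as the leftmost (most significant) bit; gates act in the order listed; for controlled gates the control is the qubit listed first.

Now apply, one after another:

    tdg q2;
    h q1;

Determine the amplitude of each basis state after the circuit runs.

The resulting statevector has amplitude sqrt(2)/2 on |000>, sqrt(2)/2 on |010>, and 0 on every other basis state.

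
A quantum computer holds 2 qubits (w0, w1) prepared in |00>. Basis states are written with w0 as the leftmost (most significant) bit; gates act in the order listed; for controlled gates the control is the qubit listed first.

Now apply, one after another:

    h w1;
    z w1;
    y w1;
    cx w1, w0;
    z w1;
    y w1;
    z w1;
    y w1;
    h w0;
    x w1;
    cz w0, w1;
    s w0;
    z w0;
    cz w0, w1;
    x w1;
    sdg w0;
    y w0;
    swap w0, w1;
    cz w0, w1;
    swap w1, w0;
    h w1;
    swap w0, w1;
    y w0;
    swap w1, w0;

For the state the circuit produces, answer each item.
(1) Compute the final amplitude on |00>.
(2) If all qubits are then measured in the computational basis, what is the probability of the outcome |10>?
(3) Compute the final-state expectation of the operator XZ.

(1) |00> carries amplitude -sqrt(2)*I/2 in the final state.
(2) Outcome |10> occurs with probability 1/2.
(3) In the final state, XZ has expectation 1.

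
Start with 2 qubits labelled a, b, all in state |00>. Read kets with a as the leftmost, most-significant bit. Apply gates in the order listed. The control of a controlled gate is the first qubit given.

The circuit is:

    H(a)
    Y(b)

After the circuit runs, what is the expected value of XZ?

In the final state, XZ has expectation -1.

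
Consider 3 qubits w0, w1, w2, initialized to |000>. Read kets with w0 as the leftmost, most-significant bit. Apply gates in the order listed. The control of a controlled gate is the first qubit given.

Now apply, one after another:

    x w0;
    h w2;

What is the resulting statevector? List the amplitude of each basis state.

The resulting statevector has amplitude sqrt(2)/2 on |100>, sqrt(2)/2 on |101>, and 0 on every other basis state.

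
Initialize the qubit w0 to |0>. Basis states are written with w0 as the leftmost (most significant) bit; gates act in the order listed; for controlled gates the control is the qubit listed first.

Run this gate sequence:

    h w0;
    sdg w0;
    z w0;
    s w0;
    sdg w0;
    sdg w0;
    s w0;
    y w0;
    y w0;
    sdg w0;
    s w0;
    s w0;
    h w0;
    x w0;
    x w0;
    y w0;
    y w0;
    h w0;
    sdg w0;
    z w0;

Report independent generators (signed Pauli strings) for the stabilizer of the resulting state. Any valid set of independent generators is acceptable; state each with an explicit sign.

One valid set of independent stabilizer generators is -Y (any independent generating set of the same group is equally correct). Key observation: steps 5-12 multiply out to the identity, so the circuit reduces to the remaining gates.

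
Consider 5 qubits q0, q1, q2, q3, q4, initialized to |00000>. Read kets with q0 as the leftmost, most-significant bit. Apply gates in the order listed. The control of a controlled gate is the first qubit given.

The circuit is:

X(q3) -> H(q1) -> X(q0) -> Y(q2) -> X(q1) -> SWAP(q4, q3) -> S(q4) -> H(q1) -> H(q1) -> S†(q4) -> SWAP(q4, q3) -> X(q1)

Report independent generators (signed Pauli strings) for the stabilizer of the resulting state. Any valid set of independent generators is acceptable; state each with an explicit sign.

The final state is stabilized by the group generated by +IXIII, -ZIIII, -IIZII, -IIIZI, +IIIIZ; other independent generating sets are equally valid. Key observation: gates 5-12 undo each other exactly, leaving only the rest of the circuit to track.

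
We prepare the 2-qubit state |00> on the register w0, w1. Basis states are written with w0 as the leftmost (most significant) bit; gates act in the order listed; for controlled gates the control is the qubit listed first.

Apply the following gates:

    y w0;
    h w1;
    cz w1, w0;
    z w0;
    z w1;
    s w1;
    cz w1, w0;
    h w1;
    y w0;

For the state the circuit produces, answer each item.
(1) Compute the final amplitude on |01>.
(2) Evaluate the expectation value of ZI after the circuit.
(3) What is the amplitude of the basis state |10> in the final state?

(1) The amplitude on |01> is -1/2 - I/2.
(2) The expectation value of ZI is 1.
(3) |10> carries amplitude 0 in the final state.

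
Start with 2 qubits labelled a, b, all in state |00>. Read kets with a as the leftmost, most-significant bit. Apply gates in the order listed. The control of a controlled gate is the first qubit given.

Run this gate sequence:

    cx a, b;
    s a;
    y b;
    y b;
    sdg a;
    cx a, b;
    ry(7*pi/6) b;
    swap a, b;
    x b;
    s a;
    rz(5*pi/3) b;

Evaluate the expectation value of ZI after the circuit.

The observable ZI averages to -sqrt(3)/2. Key observation: gates 1-6 undo each other exactly, leaving only the rest of the circuit to track.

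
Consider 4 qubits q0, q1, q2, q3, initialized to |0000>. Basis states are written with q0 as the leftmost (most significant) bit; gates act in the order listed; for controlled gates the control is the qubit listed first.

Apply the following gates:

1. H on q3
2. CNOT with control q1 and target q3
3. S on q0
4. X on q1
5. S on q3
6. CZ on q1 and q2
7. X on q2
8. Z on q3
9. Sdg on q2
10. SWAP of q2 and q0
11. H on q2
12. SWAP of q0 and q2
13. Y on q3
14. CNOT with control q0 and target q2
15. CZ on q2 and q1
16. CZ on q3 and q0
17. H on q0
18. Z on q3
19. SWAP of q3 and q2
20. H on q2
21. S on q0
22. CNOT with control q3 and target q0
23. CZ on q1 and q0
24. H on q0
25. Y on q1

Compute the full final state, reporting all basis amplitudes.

The final amplitudes are sqrt(2)/4 on |0000>, sqrt(2)/4 on |0001>, sqrt(2)*I/4 on |0010>, -sqrt(2)*I/4 on |0011>, 0 on |0100>, 0 on |0101>, 0 on |0110>, 0 on |0111>, -sqrt(2)*I/4 on |1000>, -sqrt(2)*I/4 on |1001>, sqrt(2)/4 on |1010>, -sqrt(2)/4 on |1011>, 0 on |1100>, 0 on |1101>, 0 on |1110>, 0 on |1111>.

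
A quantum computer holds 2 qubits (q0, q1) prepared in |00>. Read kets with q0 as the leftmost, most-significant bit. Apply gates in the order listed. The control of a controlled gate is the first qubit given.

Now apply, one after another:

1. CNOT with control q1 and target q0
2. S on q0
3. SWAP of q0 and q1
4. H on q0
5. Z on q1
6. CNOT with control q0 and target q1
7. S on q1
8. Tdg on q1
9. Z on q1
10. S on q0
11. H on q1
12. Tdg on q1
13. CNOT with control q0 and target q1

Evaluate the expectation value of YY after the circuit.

The observable YY averages to -sqrt(2)/2.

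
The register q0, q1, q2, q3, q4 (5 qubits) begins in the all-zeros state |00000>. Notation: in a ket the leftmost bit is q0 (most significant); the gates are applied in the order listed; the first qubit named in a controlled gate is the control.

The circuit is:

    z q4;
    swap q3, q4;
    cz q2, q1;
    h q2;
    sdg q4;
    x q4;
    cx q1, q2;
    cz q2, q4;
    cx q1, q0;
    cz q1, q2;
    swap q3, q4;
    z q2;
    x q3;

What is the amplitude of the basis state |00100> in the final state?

The final state's coefficient on |00100> equals sqrt(2)/2.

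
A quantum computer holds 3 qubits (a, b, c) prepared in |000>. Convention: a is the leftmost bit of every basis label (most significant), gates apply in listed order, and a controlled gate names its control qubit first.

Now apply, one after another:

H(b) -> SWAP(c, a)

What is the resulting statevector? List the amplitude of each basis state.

The final amplitudes are sqrt(2)/2 on |000>, sqrt(2)/2 on |010>, and 0 on every other basis state.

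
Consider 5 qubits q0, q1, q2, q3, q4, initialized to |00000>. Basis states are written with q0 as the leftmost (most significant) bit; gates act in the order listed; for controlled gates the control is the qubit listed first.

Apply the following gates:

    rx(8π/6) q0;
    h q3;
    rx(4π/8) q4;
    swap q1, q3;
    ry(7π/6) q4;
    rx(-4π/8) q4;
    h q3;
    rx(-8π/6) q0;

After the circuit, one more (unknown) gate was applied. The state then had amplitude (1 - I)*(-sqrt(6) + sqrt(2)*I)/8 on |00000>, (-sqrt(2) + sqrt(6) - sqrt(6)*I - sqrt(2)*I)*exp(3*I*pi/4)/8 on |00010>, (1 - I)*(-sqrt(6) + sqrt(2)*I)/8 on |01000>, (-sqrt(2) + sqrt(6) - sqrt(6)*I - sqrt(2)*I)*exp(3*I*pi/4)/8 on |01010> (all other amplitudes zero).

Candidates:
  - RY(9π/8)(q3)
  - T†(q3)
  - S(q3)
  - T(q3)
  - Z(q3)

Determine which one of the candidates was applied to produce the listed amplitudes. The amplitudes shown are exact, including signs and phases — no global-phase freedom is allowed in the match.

The applied gate was T†(q3).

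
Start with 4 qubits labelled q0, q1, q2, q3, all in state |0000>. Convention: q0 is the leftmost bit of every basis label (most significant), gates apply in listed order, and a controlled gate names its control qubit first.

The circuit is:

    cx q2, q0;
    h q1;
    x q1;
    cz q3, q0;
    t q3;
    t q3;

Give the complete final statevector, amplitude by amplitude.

The final amplitudes are sqrt(2)/2 on |0000>, sqrt(2)/2 on |0100>, and 0 on every other basis state.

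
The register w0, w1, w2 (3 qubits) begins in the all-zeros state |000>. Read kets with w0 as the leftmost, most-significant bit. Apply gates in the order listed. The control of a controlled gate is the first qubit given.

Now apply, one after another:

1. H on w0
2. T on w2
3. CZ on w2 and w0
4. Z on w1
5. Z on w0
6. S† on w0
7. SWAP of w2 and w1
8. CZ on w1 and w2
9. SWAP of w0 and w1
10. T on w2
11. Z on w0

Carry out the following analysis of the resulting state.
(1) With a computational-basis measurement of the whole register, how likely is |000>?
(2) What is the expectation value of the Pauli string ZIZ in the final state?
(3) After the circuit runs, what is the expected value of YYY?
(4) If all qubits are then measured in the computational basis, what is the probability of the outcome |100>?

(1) Outcome |000> occurs with probability 1/2.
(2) In the final state, ZIZ has expectation 1.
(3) In the final state, YYY has expectation 0.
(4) A full measurement returns |100> with probability 0.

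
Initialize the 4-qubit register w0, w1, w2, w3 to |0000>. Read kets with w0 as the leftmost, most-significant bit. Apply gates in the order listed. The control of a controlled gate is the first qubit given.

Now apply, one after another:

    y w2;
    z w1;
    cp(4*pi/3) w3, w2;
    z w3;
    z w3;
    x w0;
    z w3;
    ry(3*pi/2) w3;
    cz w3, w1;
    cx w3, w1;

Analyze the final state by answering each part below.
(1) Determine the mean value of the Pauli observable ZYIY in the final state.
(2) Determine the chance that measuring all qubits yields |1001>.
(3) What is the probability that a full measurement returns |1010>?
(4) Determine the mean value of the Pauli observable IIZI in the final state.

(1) The observable ZYIY averages to -1.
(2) The probability of measuring |1001> is 0.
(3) A full measurement returns |1010> with probability 1/2.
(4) The observable IIZI averages to -1.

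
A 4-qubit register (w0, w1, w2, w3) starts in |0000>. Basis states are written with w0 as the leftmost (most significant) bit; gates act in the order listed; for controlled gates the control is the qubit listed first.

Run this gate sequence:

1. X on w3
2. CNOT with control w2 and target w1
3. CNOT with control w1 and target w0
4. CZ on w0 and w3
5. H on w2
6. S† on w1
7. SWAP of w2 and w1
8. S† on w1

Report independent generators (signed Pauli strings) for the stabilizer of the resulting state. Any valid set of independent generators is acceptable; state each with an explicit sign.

The final state is stabilized by the group generated by -IYII, +ZIII, +IIZI, -IIIZ; other independent generating sets are equally valid.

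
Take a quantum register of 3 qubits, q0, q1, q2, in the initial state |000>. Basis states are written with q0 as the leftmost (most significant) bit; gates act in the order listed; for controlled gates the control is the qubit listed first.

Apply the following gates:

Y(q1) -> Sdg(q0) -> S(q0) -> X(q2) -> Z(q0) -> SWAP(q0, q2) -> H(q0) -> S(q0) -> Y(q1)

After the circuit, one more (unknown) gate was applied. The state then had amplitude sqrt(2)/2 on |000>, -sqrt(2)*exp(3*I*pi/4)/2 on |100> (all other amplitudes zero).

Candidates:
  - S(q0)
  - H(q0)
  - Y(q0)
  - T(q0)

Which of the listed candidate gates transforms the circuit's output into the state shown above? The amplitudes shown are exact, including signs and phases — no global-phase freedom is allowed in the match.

It was T(q0) that produced the state shown.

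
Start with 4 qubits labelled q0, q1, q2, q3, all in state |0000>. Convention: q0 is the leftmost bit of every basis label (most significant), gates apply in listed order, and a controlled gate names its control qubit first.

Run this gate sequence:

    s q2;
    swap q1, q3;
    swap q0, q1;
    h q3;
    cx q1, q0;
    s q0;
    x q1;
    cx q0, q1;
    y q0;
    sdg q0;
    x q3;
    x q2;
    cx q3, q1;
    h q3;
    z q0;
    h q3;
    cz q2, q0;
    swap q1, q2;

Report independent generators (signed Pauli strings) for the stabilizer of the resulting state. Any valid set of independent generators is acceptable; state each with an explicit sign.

One valid set of independent stabilizer generators is +IIXX, -ZIII, -IZII, -IIZZ (any independent generating set of the same group is equally correct).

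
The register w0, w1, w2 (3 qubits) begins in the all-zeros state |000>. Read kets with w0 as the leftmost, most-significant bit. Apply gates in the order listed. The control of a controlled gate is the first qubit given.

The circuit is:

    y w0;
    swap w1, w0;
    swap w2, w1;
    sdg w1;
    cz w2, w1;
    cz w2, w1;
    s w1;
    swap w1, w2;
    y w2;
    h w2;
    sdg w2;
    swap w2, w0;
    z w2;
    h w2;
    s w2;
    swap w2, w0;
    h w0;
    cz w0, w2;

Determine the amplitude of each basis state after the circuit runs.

The resulting statevector has amplitude 0 on |000>, 0 on |001>, sqrt(2)*(-1 - I)/4 on |010>, sqrt(2)*(1 - I)/4 on |011>, 0 on |100>, 0 on |101>, sqrt(2)*(-1 + I)/4 on |110>, sqrt(2)*(1 + I)/4 on |111>.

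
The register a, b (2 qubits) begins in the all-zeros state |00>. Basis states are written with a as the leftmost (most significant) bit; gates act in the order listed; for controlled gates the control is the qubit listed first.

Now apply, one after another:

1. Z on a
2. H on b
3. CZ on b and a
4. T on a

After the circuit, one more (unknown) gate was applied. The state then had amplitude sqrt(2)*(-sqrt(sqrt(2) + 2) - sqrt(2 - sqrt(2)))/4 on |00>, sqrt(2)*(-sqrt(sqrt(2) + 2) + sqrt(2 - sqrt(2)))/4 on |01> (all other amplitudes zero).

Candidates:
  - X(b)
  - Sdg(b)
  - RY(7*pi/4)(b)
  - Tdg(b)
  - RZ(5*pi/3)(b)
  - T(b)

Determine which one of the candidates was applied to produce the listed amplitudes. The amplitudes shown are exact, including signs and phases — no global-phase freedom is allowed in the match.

The unique candidate consistent with the amplitudes is RY(7*pi/4)(b).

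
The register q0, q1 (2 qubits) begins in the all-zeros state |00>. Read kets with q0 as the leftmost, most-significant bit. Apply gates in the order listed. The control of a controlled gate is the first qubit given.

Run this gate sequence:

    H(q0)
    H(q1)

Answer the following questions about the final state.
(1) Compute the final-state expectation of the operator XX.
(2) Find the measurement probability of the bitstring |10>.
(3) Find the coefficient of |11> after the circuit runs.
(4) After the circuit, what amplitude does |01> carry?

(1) The observable XX averages to 1.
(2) The probability of measuring |10> is 1/4.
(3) The amplitude on |11> is 1/2.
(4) The final state's coefficient on |01> equals 1/2.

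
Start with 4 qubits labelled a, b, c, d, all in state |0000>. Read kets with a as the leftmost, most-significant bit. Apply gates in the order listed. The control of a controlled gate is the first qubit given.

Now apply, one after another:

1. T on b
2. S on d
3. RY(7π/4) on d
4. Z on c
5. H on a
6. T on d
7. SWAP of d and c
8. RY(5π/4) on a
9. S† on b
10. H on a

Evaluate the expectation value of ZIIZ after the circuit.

The expectation value of ZIIZ is -sqrt(2)/2.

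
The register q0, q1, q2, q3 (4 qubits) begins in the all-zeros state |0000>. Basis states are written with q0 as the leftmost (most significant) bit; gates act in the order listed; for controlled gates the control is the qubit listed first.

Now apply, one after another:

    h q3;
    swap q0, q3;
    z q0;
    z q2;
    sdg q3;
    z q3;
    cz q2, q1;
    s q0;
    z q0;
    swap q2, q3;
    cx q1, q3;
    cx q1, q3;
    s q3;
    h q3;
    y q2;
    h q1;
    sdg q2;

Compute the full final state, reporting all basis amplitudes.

After the circuit, the state carries amplitude 0 on |0000>, 0 on |0001>, sqrt(2)/4 on |0010>, sqrt(2)/4 on |0011>, 0 on |0100>, 0 on |0101>, sqrt(2)/4 on |0110>, sqrt(2)/4 on |0111>, 0 on |1000>, 0 on |1001>, sqrt(2)*I/4 on |1010>, sqrt(2)*I/4 on |1011>, 0 on |1100>, 0 on |1101>, sqrt(2)*I/4 on |1110>, sqrt(2)*I/4 on |1111>. Key observation: gates 11-12 undo each other exactly, leaving only the rest of the circuit to track.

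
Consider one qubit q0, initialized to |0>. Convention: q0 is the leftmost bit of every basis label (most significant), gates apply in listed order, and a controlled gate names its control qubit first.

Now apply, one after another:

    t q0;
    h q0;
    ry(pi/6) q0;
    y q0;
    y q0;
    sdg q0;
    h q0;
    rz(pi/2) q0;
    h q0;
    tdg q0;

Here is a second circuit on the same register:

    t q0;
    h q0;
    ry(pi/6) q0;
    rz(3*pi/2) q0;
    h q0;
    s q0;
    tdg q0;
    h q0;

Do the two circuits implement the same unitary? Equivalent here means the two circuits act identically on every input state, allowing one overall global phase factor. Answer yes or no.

No, they are not equivalent — no single phase factor reconciles the two unitaries.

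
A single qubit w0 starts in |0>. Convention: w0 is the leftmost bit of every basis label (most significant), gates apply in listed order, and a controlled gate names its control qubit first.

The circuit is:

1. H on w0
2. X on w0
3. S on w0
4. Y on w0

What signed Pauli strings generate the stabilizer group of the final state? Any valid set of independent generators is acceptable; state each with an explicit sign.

One valid set of independent stabilizer generators is +Y (any independent generating set of the same group is equally correct).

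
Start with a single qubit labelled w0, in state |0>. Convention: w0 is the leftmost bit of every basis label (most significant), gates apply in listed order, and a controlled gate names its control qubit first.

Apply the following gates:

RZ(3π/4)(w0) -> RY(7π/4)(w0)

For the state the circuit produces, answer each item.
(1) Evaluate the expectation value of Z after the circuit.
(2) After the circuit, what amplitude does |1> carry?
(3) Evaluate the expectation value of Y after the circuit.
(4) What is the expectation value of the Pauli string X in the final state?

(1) In the final state, Z has expectation sqrt(2)/2.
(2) |1> carries amplitude -sqrt(2 - sqrt(2))*exp(5*I*pi/8)/2 in the final state.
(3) The observable Y averages to 0.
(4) The observable X averages to -sqrt(2)/2.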